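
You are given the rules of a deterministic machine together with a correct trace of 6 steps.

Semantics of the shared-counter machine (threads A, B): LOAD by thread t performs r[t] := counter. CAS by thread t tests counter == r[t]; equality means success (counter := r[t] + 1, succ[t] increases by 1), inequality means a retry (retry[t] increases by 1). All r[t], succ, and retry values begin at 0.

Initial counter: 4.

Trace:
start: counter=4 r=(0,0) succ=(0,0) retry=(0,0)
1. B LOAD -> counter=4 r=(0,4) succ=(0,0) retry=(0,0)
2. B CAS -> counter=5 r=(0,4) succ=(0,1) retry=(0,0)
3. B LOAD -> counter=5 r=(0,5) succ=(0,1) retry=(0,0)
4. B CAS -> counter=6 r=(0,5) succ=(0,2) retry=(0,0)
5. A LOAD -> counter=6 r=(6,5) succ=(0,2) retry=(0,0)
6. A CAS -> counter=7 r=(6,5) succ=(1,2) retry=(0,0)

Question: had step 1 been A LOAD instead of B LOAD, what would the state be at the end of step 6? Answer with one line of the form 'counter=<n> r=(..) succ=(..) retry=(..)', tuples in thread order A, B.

counter=6 r=(5,4) succ=(1,1) retry=(0,1)

(re-executing from step 1 with the substitution; state before step 1: counter=4 r=(0,0) succ=(0,0) retry=(0,0))
1. A LOAD -> counter=4 r=(4,0) succ=(0,0) retry=(0,0)
2. B CAS -> counter=4 r=(4,0) succ=(0,0) retry=(0,1)
3. B LOAD -> counter=4 r=(4,4) succ=(0,0) retry=(0,1)
4. B CAS -> counter=5 r=(4,4) succ=(0,1) retry=(0,1)
5. A LOAD -> counter=5 r=(5,4) succ=(0,1) retry=(0,1)
6. A CAS -> counter=6 r=(5,4) succ=(1,1) retry=(0,1)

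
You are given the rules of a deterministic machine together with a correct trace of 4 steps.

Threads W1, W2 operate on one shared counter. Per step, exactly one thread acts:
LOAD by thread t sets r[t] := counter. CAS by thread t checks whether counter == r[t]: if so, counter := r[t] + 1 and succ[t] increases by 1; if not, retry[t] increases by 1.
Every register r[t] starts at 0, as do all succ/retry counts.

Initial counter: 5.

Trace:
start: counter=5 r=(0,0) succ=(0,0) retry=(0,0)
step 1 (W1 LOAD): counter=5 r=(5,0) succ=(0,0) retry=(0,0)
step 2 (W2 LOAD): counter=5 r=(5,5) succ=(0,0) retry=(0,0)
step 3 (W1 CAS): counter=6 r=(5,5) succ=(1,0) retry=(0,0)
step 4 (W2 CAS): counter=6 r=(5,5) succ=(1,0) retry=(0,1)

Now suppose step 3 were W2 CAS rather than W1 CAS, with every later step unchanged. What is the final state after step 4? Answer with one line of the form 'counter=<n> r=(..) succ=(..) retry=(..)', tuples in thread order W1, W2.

counter=6 r=(5,5) succ=(0,1) retry=(0,1)

(re-executing from step 3 with the substitution; state before step 3: counter=5 r=(5,5) succ=(0,0) retry=(0,0))
step 3 (W2 CAS): counter=6 r=(5,5) succ=(0,1) retry=(0,0)
step 4 (W2 CAS): counter=6 r=(5,5) succ=(0,1) retry=(0,1)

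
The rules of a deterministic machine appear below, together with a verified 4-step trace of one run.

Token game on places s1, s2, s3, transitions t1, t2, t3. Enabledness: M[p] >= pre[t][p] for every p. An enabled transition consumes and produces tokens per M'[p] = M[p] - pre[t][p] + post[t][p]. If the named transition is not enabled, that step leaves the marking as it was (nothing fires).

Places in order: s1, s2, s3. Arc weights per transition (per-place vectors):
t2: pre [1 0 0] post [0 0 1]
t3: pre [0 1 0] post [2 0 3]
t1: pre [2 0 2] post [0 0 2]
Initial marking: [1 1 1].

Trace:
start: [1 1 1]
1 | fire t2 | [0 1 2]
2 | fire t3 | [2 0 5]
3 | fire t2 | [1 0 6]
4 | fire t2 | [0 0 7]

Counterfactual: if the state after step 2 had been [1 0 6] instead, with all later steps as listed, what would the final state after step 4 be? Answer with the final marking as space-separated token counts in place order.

0 0 7

state after step 2 := [1 0 6]
3 | fire t2 | [0 0 7]
4 | fire t2 | [0 0 7]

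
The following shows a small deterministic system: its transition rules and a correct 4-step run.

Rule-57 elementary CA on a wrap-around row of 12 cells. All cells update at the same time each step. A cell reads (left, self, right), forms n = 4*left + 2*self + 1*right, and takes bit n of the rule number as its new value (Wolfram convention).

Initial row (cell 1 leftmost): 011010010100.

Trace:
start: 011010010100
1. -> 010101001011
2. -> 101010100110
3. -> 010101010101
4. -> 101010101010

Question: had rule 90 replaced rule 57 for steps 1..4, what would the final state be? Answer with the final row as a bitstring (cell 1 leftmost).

(re-executing steps 1..4 under rule 90; state before step 1: 011010010100)
1. -> 111001100010
2. -> 101111110100
3. -> 001000010011
4. -> 110100101111

110100101111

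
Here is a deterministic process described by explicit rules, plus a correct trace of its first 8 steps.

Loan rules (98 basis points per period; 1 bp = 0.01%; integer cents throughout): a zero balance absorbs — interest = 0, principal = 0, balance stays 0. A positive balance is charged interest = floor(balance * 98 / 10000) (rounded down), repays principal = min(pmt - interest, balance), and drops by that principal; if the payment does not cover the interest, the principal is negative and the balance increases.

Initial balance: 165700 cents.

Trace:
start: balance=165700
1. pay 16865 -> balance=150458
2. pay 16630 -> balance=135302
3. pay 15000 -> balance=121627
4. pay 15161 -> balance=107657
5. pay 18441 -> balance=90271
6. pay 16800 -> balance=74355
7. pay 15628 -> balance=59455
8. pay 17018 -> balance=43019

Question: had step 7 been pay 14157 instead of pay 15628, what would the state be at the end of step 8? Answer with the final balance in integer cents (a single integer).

(re-executing from step 7 with the substitution; state before step 7: balance=74355)
7. pay 14157 -> balance=60926
8. pay 17018 -> balance=44505

44505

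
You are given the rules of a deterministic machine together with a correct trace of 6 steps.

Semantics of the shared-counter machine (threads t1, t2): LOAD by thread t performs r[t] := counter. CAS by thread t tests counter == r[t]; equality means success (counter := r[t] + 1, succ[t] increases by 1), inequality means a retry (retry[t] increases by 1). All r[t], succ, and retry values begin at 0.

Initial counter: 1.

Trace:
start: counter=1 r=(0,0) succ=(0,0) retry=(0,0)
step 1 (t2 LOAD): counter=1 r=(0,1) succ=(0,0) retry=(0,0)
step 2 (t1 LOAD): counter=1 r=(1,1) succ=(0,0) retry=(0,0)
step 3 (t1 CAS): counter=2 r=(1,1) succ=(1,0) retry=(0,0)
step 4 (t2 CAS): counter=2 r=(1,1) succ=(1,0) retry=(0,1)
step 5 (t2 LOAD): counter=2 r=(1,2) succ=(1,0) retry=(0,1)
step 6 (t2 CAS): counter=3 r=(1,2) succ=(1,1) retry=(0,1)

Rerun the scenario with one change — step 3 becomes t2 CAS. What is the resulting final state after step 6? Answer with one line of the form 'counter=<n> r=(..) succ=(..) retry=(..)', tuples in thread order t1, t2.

(re-executing from step 3 with the substitution; state before step 3: counter=1 r=(1,1) succ=(0,0) retry=(0,0))
step 3 (t2 CAS): counter=2 r=(1,1) succ=(0,1) retry=(0,0)
step 4 (t2 CAS): counter=2 r=(1,1) succ=(0,1) retry=(0,1)
step 5 (t2 LOAD): counter=2 r=(1,2) succ=(0,1) retry=(0,1)
step 6 (t2 CAS): counter=3 r=(1,2) succ=(0,2) retry=(0,1)

counter=3 r=(1,2) succ=(0,2) retry=(0,1)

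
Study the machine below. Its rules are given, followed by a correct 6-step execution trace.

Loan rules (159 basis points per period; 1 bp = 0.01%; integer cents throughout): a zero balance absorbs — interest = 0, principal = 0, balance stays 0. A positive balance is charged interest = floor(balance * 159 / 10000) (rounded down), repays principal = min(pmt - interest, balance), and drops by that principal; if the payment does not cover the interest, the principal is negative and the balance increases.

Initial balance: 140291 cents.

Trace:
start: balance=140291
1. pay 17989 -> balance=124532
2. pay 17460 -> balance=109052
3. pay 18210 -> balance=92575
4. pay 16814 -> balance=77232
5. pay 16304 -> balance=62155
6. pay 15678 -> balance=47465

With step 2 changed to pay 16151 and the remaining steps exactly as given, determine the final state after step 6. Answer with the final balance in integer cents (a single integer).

48861

(re-executing from step 2 with the substitution; state before step 2: balance=124532)
2. pay 16151 -> balance=110361
3. pay 18210 -> balance=93905
4. pay 16814 -> balance=78584
5. pay 16304 -> balance=63529
6. pay 15678 -> balance=48861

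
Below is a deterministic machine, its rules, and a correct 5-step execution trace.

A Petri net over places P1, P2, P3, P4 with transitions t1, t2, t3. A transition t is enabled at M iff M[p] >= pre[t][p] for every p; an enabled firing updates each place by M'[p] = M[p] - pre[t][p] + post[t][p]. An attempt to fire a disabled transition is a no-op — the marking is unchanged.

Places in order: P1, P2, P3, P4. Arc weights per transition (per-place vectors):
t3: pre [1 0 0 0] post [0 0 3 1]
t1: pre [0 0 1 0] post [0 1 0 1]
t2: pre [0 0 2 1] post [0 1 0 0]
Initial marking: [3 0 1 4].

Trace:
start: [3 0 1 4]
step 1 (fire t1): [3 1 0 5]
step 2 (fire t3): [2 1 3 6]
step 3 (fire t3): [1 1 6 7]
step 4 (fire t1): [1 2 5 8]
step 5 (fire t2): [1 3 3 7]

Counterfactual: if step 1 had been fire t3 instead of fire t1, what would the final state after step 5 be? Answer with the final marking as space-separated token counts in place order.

(re-executing from step 1 with the substitution; state before step 1: [3 0 1 4])
step 1 (fire t3): [2 0 4 5]
step 2 (fire t3): [1 0 7 6]
step 3 (fire t3): [0 0 10 7]
step 4 (fire t1): [0 1 9 8]
step 5 (fire t2): [0 2 7 7]

0 2 7 7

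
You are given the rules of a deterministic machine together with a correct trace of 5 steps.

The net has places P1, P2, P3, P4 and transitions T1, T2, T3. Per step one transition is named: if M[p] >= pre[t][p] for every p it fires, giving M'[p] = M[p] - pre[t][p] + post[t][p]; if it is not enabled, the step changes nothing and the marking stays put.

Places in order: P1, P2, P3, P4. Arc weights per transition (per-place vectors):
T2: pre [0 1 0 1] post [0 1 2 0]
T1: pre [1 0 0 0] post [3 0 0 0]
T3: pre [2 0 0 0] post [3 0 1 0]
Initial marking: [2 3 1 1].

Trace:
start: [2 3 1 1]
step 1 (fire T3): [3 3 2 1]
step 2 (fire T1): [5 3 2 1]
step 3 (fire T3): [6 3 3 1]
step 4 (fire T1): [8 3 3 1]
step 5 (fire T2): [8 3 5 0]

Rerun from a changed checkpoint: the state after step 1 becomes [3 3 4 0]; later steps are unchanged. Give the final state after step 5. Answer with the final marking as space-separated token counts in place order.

state after step 1 := [3 3 4 0]
step 2 (fire T1): [5 3 4 0]
step 3 (fire T3): [6 3 5 0]
step 4 (fire T1): [8 3 5 0]
step 5 (fire T2): [8 3 5 0]

8 3 5 0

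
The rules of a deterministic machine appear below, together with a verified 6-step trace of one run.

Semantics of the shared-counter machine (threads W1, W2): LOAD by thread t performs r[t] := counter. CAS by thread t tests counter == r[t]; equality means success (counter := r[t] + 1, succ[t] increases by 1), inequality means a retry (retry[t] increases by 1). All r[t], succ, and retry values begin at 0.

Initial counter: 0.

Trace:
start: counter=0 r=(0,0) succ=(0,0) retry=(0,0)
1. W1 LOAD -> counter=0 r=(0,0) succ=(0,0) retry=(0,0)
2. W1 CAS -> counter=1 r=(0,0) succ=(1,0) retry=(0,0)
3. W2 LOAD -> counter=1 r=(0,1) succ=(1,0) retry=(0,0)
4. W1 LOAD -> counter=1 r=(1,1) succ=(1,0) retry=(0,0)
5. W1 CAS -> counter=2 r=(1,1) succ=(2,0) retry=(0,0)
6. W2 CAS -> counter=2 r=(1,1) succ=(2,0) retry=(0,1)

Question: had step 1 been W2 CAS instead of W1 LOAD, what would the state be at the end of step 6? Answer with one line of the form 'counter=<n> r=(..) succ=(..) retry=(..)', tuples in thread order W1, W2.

counter=2 r=(1,1) succ=(1,1) retry=(1,1)

(re-executing from step 1 with the substitution; state before step 1: counter=0 r=(0,0) succ=(0,0) retry=(0,0))
1. W2 CAS -> counter=1 r=(0,0) succ=(0,1) retry=(0,0)
2. W1 CAS -> counter=1 r=(0,0) succ=(0,1) retry=(1,0)
3. W2 LOAD -> counter=1 r=(0,1) succ=(0,1) retry=(1,0)
4. W1 LOAD -> counter=1 r=(1,1) succ=(0,1) retry=(1,0)
5. W1 CAS -> counter=2 r=(1,1) succ=(1,1) retry=(1,0)
6. W2 CAS -> counter=2 r=(1,1) succ=(1,1) retry=(1,1)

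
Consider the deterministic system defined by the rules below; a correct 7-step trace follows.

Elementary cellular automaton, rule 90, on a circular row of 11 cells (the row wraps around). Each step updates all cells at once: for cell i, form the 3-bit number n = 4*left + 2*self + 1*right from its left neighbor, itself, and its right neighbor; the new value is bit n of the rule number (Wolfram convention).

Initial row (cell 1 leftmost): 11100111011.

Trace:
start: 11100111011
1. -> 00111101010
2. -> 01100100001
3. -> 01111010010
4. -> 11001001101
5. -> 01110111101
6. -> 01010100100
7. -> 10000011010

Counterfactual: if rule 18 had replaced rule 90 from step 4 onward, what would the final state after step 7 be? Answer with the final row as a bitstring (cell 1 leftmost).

00011000101

(re-executing steps 4..7 under rule 18; state before step 4: 01111010010)
4. -> 10000001101
5. -> 01000010000
6. -> 10100101000
7. -> 00011000101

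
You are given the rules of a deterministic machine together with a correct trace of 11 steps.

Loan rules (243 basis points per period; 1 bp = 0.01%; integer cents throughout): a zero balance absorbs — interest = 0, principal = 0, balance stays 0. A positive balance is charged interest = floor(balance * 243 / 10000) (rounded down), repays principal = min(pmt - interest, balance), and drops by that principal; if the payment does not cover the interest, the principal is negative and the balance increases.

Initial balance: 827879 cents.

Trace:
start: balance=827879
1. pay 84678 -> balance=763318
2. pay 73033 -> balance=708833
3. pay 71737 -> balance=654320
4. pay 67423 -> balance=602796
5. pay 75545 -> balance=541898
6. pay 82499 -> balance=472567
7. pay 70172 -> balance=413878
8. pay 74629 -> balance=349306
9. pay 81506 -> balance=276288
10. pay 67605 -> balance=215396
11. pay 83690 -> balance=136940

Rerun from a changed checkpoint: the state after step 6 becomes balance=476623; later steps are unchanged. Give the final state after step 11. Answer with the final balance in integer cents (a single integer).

state after step 6 := balance=476623
7. pay 70172 -> balance=418032
8. pay 74629 -> balance=353561
9. pay 81506 -> balance=280646
10. pay 67605 -> balance=219860
11. pay 83690 -> balance=141512

141512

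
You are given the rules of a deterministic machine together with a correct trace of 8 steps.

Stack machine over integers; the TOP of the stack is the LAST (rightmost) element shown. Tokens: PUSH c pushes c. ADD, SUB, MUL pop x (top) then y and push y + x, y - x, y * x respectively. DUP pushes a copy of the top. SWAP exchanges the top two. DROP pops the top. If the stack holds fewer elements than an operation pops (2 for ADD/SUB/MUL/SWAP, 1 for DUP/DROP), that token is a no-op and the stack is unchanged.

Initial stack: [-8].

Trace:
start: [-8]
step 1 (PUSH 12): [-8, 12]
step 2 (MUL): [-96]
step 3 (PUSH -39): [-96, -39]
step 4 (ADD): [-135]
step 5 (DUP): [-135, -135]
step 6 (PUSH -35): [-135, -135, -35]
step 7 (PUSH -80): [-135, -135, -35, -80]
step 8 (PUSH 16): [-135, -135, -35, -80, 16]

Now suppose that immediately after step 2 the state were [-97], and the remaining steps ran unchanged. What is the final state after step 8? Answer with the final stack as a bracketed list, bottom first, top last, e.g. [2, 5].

state after step 2 := [-97]
step 3 (PUSH -39): [-97, -39]
step 4 (ADD): [-136]
step 5 (DUP): [-136, -136]
step 6 (PUSH -35): [-136, -136, -35]
step 7 (PUSH -80): [-136, -136, -35, -80]
step 8 (PUSH 16): [-136, -136, -35, -80, 16]

[-136, -136, -35, -80, 16]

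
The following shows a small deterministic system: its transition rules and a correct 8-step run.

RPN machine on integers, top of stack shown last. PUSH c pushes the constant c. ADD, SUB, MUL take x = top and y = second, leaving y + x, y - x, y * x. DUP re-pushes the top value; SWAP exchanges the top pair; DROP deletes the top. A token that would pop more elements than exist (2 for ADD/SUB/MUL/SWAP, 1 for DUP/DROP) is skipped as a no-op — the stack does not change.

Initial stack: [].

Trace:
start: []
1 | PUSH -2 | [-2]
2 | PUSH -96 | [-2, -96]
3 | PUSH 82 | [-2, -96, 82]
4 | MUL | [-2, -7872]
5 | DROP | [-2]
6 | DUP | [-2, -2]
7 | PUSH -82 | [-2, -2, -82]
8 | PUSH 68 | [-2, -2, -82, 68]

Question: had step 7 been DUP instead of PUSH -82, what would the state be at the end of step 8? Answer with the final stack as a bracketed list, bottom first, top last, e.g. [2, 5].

[-2, -2, -2, 68]

(re-executing from step 7 with the substitution; state before step 7: [-2, -2])
7 | DUP | [-2, -2, -2]
8 | PUSH 68 | [-2, -2, -2, 68]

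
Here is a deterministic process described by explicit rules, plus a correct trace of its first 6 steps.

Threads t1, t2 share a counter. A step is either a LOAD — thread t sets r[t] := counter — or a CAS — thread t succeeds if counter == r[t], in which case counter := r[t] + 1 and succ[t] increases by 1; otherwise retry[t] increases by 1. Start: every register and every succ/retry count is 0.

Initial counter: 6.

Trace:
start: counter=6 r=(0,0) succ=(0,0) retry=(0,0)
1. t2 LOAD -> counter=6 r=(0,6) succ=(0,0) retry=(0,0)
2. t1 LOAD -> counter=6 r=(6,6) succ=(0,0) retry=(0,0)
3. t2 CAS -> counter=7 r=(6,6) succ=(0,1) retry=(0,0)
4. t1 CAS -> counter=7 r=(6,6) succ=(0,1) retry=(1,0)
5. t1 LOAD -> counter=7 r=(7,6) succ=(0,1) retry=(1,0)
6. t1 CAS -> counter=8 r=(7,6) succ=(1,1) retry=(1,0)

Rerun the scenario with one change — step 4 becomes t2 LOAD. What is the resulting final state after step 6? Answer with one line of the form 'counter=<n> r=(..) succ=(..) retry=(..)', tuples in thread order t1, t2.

counter=8 r=(7,7) succ=(1,1) retry=(0,0)

(re-executing from step 4 with the substitution; state before step 4: counter=7 r=(6,6) succ=(0,1) retry=(0,0))
4. t2 LOAD -> counter=7 r=(6,7) succ=(0,1) retry=(0,0)
5. t1 LOAD -> counter=7 r=(7,7) succ=(0,1) retry=(0,0)
6. t1 CAS -> counter=8 r=(7,7) succ=(1,1) retry=(0,0)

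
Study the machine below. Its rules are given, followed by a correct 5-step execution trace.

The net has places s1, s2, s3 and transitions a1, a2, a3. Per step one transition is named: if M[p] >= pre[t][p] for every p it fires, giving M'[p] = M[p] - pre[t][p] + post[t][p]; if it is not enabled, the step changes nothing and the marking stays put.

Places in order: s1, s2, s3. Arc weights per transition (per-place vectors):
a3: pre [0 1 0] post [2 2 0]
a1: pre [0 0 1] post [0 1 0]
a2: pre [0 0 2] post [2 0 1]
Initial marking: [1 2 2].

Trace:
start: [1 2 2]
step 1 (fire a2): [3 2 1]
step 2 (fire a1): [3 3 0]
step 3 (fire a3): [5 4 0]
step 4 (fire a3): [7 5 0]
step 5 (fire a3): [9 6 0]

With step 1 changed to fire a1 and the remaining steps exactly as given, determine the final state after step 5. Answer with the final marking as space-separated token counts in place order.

(re-executing from step 1 with the substitution; state before step 1: [1 2 2])
step 1 (fire a1): [1 3 1]
step 2 (fire a1): [1 4 0]
step 3 (fire a3): [3 5 0]
step 4 (fire a3): [5 6 0]
step 5 (fire a3): [7 7 0]

7 7 0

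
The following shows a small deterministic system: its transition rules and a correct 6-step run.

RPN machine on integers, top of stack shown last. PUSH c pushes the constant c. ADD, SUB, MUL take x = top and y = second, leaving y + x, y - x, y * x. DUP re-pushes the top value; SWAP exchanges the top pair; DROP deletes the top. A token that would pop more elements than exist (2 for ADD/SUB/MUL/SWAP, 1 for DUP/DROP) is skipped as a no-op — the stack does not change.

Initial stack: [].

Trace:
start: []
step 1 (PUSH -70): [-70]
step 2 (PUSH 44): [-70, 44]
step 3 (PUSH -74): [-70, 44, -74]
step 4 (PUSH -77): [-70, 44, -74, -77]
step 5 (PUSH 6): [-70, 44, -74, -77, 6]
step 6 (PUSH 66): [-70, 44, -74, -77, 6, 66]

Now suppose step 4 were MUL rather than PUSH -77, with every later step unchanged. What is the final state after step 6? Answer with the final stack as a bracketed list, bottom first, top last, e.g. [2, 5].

[-70, -3256, 6, 66]

(re-executing from step 4 with the substitution; state before step 4: [-70, 44, -74])
step 4 (MUL): [-70, -3256]
step 5 (PUSH 6): [-70, -3256, 6]
step 6 (PUSH 66): [-70, -3256, 6, 66]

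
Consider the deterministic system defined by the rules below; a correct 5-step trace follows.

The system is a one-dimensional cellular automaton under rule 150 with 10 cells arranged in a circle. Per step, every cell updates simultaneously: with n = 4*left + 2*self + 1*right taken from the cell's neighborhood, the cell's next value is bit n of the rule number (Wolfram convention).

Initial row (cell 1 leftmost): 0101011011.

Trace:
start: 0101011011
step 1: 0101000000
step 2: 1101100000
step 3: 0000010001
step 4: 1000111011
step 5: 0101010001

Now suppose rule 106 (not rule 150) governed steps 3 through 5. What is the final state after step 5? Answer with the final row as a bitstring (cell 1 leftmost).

0001000111

(re-executing steps 3..5 under rule 106; state before step 3: 1101100000)
step 3: 1111100001
step 4: 0000100011
step 5: 0001000111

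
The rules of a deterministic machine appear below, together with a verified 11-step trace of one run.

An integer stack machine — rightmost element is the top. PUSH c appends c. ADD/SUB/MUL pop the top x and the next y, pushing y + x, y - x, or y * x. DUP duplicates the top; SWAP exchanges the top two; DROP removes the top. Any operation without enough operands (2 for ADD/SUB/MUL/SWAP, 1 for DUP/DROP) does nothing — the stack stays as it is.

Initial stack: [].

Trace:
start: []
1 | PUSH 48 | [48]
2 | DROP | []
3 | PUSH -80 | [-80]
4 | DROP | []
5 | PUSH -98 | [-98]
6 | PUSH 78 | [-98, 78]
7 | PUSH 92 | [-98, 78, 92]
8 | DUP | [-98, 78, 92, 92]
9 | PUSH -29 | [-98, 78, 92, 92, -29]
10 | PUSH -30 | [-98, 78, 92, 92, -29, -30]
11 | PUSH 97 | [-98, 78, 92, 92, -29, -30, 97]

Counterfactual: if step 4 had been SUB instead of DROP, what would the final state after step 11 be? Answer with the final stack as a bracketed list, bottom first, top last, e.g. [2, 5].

(re-executing from step 4 with the substitution; state before step 4: [-80])
4 | SUB | [-80]
5 | PUSH -98 | [-80, -98]
6 | PUSH 78 | [-80, -98, 78]
7 | PUSH 92 | [-80, -98, 78, 92]
8 | DUP | [-80, -98, 78, 92, 92]
9 | PUSH -29 | [-80, -98, 78, 92, 92, -29]
10 | PUSH -30 | [-80, -98, 78, 92, 92, -29, -30]
11 | PUSH 97 | [-80, -98, 78, 92, 92, -29, -30, 97]

[-80, -98, 78, 92, 92, -29, -30, 97]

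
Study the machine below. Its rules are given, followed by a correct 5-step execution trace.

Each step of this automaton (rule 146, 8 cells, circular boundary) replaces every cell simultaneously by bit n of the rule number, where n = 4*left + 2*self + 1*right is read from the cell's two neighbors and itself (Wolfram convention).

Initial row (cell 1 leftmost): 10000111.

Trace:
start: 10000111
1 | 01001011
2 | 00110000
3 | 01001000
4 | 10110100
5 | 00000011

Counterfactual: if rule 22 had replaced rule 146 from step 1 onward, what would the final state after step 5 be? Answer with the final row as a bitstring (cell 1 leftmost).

(re-executing steps 1..5 under rule 22; state before step 1: 10000111)
1 | 01001000
2 | 11111100
3 | 00000011
4 | 10000100
5 | 11001111

11001111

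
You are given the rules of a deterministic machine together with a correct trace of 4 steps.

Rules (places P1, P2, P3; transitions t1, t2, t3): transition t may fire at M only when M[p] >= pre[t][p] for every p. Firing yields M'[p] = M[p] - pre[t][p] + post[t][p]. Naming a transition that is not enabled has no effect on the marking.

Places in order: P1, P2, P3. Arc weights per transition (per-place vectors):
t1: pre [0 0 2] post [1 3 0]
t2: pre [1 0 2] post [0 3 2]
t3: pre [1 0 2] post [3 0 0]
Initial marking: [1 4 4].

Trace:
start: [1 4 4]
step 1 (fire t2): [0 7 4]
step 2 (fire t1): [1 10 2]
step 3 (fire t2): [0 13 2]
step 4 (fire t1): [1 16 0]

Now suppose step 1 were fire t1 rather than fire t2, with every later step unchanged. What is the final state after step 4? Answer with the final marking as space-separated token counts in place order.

(re-executing from step 1 with the substitution; state before step 1: [1 4 4])
step 1 (fire t1): [2 7 2]
step 2 (fire t1): [3 10 0]
step 3 (fire t2): [3 10 0]
step 4 (fire t1): [3 10 0]

3 10 0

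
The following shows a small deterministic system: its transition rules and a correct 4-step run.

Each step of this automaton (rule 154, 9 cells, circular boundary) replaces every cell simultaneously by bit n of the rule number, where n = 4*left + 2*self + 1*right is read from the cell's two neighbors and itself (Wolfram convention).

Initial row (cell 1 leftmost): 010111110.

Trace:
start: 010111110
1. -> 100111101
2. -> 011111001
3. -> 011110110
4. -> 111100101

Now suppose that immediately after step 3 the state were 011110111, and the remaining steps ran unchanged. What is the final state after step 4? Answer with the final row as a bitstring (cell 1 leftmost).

state after step 3 := 011110111
4. -> 011100110

011100110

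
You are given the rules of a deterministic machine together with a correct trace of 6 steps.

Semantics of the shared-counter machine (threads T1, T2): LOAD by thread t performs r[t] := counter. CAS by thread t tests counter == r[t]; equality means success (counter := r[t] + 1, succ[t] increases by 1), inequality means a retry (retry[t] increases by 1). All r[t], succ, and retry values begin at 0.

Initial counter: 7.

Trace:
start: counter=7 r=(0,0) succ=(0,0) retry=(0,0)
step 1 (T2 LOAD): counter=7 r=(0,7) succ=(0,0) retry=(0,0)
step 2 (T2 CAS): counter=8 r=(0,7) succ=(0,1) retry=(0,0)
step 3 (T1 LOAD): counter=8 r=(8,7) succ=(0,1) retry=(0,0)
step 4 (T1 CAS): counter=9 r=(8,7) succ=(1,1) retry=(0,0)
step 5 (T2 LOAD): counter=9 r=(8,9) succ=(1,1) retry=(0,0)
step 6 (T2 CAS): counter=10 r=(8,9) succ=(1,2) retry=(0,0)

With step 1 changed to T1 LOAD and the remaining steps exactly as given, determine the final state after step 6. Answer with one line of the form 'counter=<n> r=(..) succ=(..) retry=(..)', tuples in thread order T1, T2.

(re-executing from step 1 with the substitution; state before step 1: counter=7 r=(0,0) succ=(0,0) retry=(0,0))
step 1 (T1 LOAD): counter=7 r=(7,0) succ=(0,0) retry=(0,0)
step 2 (T2 CAS): counter=7 r=(7,0) succ=(0,0) retry=(0,1)
step 3 (T1 LOAD): counter=7 r=(7,0) succ=(0,0) retry=(0,1)
step 4 (T1 CAS): counter=8 r=(7,0) succ=(1,0) retry=(0,1)
step 5 (T2 LOAD): counter=8 r=(7,8) succ=(1,0) retry=(0,1)
step 6 (T2 CAS): counter=9 r=(7,8) succ=(1,1) retry=(0,1)

counter=9 r=(7,8) succ=(1,1) retry=(0,1)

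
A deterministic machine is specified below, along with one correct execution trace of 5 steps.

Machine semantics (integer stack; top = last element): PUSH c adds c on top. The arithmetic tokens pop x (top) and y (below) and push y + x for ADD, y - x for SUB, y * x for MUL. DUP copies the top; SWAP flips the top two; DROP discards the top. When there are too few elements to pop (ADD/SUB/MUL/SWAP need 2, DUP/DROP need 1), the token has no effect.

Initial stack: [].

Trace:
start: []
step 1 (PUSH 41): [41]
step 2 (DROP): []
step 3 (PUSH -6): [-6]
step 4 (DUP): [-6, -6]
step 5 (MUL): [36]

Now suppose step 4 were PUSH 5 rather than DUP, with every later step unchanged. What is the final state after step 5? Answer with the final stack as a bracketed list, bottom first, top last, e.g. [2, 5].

(re-executing from step 4 with the substitution; state before step 4: [-6])
step 4 (PUSH 5): [-6, 5]
step 5 (MUL): [-30]

[-30]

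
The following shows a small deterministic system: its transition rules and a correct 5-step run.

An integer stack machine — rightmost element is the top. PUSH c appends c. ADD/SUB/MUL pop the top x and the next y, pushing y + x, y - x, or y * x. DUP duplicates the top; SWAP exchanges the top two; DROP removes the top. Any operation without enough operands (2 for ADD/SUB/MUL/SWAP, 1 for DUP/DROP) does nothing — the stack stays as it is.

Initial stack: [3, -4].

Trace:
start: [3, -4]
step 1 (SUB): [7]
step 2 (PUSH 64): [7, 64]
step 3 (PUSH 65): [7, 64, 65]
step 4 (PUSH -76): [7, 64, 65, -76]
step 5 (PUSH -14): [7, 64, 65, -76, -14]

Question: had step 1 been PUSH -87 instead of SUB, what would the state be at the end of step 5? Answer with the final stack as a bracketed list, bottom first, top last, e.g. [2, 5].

[3, -4, -87, 64, 65, -76, -14]

(re-executing from step 1 with the substitution; state before step 1: [3, -4])
step 1 (PUSH -87): [3, -4, -87]
step 2 (PUSH 64): [3, -4, -87, 64]
step 3 (PUSH 65): [3, -4, -87, 64, 65]
step 4 (PUSH -76): [3, -4, -87, 64, 65, -76]
step 5 (PUSH -14): [3, -4, -87, 64, 65, -76, -14]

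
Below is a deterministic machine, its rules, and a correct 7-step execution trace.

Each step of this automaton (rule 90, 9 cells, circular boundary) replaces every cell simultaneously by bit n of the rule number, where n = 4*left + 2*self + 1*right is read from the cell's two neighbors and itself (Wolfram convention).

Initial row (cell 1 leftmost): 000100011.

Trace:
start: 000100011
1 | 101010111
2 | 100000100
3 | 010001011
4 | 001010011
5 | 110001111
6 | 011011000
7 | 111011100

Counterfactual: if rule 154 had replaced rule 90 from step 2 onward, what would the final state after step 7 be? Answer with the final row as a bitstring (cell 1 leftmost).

(re-executing steps 2..7 under rule 154; state before step 2: 101010111)
2 | 000000111
3 | 100001110
4 | 010011100
5 | 101111010
6 | 001110000
7 | 011101000

011101000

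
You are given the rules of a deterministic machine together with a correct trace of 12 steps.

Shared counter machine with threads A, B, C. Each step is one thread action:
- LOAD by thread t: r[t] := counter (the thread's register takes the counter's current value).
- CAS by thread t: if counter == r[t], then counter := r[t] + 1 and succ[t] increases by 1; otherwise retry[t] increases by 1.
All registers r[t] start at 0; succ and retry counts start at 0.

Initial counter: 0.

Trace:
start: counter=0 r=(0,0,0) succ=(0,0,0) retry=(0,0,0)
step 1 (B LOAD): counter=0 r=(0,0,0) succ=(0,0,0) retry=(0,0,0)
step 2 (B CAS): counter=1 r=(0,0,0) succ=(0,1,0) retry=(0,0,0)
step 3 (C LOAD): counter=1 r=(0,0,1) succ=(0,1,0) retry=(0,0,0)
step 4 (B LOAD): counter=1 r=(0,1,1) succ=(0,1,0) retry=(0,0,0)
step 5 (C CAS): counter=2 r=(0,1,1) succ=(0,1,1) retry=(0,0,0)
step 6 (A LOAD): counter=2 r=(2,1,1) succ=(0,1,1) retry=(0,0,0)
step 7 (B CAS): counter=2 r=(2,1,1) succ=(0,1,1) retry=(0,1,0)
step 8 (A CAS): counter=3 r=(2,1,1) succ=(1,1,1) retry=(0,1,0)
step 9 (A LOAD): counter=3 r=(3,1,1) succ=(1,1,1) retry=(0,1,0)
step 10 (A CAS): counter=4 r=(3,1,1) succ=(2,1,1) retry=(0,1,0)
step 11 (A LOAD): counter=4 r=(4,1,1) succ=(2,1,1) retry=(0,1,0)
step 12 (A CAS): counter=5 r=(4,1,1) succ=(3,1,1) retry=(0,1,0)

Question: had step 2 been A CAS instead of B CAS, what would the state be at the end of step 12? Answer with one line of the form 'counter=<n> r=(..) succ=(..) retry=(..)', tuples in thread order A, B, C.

counter=5 r=(4,1,1) succ=(4,0,1) retry=(0,1,0)

(re-executing from step 2 with the substitution; state before step 2: counter=0 r=(0,0,0) succ=(0,0,0) retry=(0,0,0))
step 2 (A CAS): counter=1 r=(0,0,0) succ=(1,0,0) retry=(0,0,0)
step 3 (C LOAD): counter=1 r=(0,0,1) succ=(1,0,0) retry=(0,0,0)
step 4 (B LOAD): counter=1 r=(0,1,1) succ=(1,0,0) retry=(0,0,0)
step 5 (C CAS): counter=2 r=(0,1,1) succ=(1,0,1) retry=(0,0,0)
step 6 (A LOAD): counter=2 r=(2,1,1) succ=(1,0,1) retry=(0,0,0)
step 7 (B CAS): counter=2 r=(2,1,1) succ=(1,0,1) retry=(0,1,0)
step 8 (A CAS): counter=3 r=(2,1,1) succ=(2,0,1) retry=(0,1,0)
step 9 (A LOAD): counter=3 r=(3,1,1) succ=(2,0,1) retry=(0,1,0)
step 10 (A CAS): counter=4 r=(3,1,1) succ=(3,0,1) retry=(0,1,0)
step 11 (A LOAD): counter=4 r=(4,1,1) succ=(3,0,1) retry=(0,1,0)
step 12 (A CAS): counter=5 r=(4,1,1) succ=(4,0,1) retry=(0,1,0)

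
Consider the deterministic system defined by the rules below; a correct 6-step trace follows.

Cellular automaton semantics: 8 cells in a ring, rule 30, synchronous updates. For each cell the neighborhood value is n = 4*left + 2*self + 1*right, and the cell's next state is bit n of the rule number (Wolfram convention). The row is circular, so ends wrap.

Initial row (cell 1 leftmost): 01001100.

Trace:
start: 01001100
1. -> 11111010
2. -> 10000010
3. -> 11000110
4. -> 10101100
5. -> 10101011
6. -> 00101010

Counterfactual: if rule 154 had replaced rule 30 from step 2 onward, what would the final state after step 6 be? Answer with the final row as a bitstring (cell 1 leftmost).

00001111

(re-executing steps 2..6 under rule 154; state before step 2: 11111010)
2. -> 11110000
3. -> 11101001
4. -> 11000111
5. -> 10101111
6. -> 00001111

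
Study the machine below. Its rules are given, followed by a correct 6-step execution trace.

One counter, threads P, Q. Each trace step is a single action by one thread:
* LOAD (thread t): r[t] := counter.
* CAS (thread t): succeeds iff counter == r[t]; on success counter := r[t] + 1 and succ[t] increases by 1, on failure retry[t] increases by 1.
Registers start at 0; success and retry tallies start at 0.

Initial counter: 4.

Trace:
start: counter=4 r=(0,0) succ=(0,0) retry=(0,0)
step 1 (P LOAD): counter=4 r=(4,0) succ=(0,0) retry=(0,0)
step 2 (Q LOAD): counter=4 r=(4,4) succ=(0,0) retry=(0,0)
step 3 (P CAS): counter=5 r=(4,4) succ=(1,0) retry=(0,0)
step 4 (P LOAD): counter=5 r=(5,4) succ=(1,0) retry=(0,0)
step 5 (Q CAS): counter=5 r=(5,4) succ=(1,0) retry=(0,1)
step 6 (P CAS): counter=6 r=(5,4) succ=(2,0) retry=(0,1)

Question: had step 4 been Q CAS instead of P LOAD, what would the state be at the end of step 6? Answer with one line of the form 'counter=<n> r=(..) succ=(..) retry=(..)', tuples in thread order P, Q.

counter=5 r=(4,4) succ=(1,0) retry=(1,2)

(re-executing from step 4 with the substitution; state before step 4: counter=5 r=(4,4) succ=(1,0) retry=(0,0))
step 4 (Q CAS): counter=5 r=(4,4) succ=(1,0) retry=(0,1)
step 5 (Q CAS): counter=5 r=(4,4) succ=(1,0) retry=(0,2)
step 6 (P CAS): counter=5 r=(4,4) succ=(1,0) retry=(1,2)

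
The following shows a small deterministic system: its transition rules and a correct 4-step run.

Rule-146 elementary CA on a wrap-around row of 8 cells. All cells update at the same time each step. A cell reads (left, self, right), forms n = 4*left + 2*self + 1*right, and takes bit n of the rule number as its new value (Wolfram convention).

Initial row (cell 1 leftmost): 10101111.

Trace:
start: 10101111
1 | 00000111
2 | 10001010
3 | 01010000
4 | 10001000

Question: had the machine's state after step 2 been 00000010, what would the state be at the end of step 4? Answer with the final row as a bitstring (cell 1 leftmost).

10001000

state after step 2 := 00000010
3 | 00000101
4 | 10001000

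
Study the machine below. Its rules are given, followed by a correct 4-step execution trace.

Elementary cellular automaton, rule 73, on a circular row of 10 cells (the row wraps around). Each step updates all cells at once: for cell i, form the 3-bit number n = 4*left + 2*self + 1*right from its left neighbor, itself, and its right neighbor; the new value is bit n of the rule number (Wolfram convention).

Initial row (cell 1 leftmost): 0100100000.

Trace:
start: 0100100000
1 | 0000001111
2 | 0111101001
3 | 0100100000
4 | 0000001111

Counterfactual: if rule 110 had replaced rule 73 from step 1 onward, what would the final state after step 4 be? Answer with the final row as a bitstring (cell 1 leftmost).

(re-executing steps 1..4 under rule 110; state before step 1: 0100100000)
1 | 1101100000
2 | 1111100001
3 | 0000100011
4 | 0001100111

0001100111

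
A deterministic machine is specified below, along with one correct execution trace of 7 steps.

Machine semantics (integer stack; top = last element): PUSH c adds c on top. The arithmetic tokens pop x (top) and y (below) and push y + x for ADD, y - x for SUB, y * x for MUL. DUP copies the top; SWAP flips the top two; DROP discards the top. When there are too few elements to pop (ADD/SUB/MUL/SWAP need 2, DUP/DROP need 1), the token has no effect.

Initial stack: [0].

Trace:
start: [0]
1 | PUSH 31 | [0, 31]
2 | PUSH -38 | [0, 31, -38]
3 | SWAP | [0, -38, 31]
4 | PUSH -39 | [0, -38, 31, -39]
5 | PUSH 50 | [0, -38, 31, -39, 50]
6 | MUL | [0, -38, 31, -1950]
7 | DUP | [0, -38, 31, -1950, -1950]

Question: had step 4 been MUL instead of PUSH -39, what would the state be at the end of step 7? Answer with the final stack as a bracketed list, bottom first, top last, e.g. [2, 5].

[0, -58900, -58900]

(re-executing from step 4 with the substitution; state before step 4: [0, -38, 31])
4 | MUL | [0, -1178]
5 | PUSH 50 | [0, -1178, 50]
6 | MUL | [0, -58900]
7 | DUP | [0, -58900, -58900]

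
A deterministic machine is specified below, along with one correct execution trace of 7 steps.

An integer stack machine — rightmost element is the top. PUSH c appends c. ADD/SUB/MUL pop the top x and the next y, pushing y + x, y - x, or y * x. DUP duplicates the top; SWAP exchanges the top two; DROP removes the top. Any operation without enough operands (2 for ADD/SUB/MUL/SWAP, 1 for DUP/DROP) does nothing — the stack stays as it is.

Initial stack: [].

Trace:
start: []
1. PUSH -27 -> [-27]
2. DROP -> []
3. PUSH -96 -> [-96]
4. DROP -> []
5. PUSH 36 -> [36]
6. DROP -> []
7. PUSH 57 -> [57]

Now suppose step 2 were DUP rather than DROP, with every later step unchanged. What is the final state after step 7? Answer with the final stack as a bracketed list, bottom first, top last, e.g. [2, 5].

[-27, -27, 57]

(re-executing from step 2 with the substitution; state before step 2: [-27])
2. DUP -> [-27, -27]
3. PUSH -96 -> [-27, -27, -96]
4. DROP -> [-27, -27]
5. PUSH 36 -> [-27, -27, 36]
6. DROP -> [-27, -27]
7. PUSH 57 -> [-27, -27, 57]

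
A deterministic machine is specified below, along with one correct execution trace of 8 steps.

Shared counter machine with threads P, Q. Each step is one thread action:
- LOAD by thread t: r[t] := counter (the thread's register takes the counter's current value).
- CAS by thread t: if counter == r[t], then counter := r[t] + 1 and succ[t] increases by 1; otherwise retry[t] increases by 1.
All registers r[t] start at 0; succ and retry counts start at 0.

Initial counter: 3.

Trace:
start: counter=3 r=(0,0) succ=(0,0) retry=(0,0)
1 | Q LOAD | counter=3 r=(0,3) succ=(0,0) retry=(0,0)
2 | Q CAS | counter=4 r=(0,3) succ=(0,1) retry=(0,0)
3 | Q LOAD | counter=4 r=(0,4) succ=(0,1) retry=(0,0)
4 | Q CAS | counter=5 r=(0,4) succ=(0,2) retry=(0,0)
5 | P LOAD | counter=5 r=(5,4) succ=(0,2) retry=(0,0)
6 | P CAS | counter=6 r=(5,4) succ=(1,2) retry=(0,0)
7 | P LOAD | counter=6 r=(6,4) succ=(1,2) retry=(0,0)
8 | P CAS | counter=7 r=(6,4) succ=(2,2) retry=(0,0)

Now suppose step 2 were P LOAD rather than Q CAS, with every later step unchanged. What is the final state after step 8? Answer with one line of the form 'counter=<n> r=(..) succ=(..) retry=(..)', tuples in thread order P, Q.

(re-executing from step 2 with the substitution; state before step 2: counter=3 r=(0,3) succ=(0,0) retry=(0,0))
2 | P LOAD | counter=3 r=(3,3) succ=(0,0) retry=(0,0)
3 | Q LOAD | counter=3 r=(3,3) succ=(0,0) retry=(0,0)
4 | Q CAS | counter=4 r=(3,3) succ=(0,1) retry=(0,0)
5 | P LOAD | counter=4 r=(4,3) succ=(0,1) retry=(0,0)
6 | P CAS | counter=5 r=(4,3) succ=(1,1) retry=(0,0)
7 | P LOAD | counter=5 r=(5,3) succ=(1,1) retry=(0,0)
8 | P CAS | counter=6 r=(5,3) succ=(2,1) retry=(0,0)

counter=6 r=(5,3) succ=(2,1) retry=(0,0)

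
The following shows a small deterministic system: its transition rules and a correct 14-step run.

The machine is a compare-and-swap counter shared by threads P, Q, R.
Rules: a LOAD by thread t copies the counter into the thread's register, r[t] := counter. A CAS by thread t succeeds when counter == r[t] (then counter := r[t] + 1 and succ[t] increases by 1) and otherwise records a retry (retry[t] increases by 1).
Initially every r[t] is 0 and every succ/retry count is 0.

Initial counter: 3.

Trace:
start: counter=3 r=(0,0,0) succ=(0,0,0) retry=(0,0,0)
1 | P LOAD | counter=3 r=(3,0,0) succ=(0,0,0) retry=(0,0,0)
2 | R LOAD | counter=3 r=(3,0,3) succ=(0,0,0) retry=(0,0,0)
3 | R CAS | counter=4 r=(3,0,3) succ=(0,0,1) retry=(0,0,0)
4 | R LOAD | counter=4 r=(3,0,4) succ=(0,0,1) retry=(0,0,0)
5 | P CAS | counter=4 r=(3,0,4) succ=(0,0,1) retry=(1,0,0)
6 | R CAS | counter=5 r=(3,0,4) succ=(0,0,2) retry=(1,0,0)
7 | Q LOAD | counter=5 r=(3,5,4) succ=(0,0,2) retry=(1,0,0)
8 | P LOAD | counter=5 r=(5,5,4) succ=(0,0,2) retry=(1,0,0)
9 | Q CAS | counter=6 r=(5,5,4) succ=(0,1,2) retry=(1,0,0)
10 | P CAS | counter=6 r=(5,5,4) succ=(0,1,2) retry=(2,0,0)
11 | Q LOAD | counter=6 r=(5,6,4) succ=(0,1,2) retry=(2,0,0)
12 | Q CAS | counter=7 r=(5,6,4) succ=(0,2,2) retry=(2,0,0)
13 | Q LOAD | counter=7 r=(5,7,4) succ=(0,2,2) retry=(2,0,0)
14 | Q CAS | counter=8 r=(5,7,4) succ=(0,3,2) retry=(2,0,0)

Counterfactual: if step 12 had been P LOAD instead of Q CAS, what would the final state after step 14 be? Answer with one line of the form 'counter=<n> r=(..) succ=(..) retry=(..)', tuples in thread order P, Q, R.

counter=7 r=(6,6,4) succ=(0,2,2) retry=(2,0,0)

(re-executing from step 12 with the substitution; state before step 12: counter=6 r=(5,6,4) succ=(0,1,2) retry=(2,0,0))
12 | P LOAD | counter=6 r=(6,6,4) succ=(0,1,2) retry=(2,0,0)
13 | Q LOAD | counter=6 r=(6,6,4) succ=(0,1,2) retry=(2,0,0)
14 | Q CAS | counter=7 r=(6,6,4) succ=(0,2,2) retry=(2,0,0)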